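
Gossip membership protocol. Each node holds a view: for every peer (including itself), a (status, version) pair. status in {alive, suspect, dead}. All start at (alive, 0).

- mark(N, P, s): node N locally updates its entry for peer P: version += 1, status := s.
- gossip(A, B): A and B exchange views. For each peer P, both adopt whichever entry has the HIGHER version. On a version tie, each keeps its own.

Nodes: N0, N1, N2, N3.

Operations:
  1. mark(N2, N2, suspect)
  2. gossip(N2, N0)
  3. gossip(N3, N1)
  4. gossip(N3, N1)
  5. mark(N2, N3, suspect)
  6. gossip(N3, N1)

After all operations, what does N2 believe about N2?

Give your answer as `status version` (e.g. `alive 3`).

Op 1: N2 marks N2=suspect -> (suspect,v1)
Op 2: gossip N2<->N0 -> N2.N0=(alive,v0) N2.N1=(alive,v0) N2.N2=(suspect,v1) N2.N3=(alive,v0) | N0.N0=(alive,v0) N0.N1=(alive,v0) N0.N2=(suspect,v1) N0.N3=(alive,v0)
Op 3: gossip N3<->N1 -> N3.N0=(alive,v0) N3.N1=(alive,v0) N3.N2=(alive,v0) N3.N3=(alive,v0) | N1.N0=(alive,v0) N1.N1=(alive,v0) N1.N2=(alive,v0) N1.N3=(alive,v0)
Op 4: gossip N3<->N1 -> N3.N0=(alive,v0) N3.N1=(alive,v0) N3.N2=(alive,v0) N3.N3=(alive,v0) | N1.N0=(alive,v0) N1.N1=(alive,v0) N1.N2=(alive,v0) N1.N3=(alive,v0)
Op 5: N2 marks N3=suspect -> (suspect,v1)
Op 6: gossip N3<->N1 -> N3.N0=(alive,v0) N3.N1=(alive,v0) N3.N2=(alive,v0) N3.N3=(alive,v0) | N1.N0=(alive,v0) N1.N1=(alive,v0) N1.N2=(alive,v0) N1.N3=(alive,v0)

Answer: suspect 1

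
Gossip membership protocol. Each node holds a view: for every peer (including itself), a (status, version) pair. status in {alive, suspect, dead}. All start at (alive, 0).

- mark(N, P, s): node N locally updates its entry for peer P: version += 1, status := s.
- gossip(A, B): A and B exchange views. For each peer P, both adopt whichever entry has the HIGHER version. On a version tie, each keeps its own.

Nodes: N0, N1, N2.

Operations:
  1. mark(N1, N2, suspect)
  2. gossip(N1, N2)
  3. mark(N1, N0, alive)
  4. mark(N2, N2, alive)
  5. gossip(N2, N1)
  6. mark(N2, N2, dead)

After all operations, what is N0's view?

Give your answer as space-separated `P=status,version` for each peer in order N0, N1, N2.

Op 1: N1 marks N2=suspect -> (suspect,v1)
Op 2: gossip N1<->N2 -> N1.N0=(alive,v0) N1.N1=(alive,v0) N1.N2=(suspect,v1) | N2.N0=(alive,v0) N2.N1=(alive,v0) N2.N2=(suspect,v1)
Op 3: N1 marks N0=alive -> (alive,v1)
Op 4: N2 marks N2=alive -> (alive,v2)
Op 5: gossip N2<->N1 -> N2.N0=(alive,v1) N2.N1=(alive,v0) N2.N2=(alive,v2) | N1.N0=(alive,v1) N1.N1=(alive,v0) N1.N2=(alive,v2)
Op 6: N2 marks N2=dead -> (dead,v3)

Answer: N0=alive,0 N1=alive,0 N2=alive,0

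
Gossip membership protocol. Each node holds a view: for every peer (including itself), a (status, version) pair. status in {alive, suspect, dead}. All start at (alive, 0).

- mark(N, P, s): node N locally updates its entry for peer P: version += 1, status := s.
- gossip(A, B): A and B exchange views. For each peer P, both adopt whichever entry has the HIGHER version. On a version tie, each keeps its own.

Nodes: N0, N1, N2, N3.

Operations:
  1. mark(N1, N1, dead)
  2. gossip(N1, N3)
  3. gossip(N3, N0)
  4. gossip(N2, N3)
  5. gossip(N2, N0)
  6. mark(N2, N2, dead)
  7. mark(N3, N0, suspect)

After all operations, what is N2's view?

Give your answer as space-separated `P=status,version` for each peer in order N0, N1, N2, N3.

Op 1: N1 marks N1=dead -> (dead,v1)
Op 2: gossip N1<->N3 -> N1.N0=(alive,v0) N1.N1=(dead,v1) N1.N2=(alive,v0) N1.N3=(alive,v0) | N3.N0=(alive,v0) N3.N1=(dead,v1) N3.N2=(alive,v0) N3.N3=(alive,v0)
Op 3: gossip N3<->N0 -> N3.N0=(alive,v0) N3.N1=(dead,v1) N3.N2=(alive,v0) N3.N3=(alive,v0) | N0.N0=(alive,v0) N0.N1=(dead,v1) N0.N2=(alive,v0) N0.N3=(alive,v0)
Op 4: gossip N2<->N3 -> N2.N0=(alive,v0) N2.N1=(dead,v1) N2.N2=(alive,v0) N2.N3=(alive,v0) | N3.N0=(alive,v0) N3.N1=(dead,v1) N3.N2=(alive,v0) N3.N3=(alive,v0)
Op 5: gossip N2<->N0 -> N2.N0=(alive,v0) N2.N1=(dead,v1) N2.N2=(alive,v0) N2.N3=(alive,v0) | N0.N0=(alive,v0) N0.N1=(dead,v1) N0.N2=(alive,v0) N0.N3=(alive,v0)
Op 6: N2 marks N2=dead -> (dead,v1)
Op 7: N3 marks N0=suspect -> (suspect,v1)

Answer: N0=alive,0 N1=dead,1 N2=dead,1 N3=alive,0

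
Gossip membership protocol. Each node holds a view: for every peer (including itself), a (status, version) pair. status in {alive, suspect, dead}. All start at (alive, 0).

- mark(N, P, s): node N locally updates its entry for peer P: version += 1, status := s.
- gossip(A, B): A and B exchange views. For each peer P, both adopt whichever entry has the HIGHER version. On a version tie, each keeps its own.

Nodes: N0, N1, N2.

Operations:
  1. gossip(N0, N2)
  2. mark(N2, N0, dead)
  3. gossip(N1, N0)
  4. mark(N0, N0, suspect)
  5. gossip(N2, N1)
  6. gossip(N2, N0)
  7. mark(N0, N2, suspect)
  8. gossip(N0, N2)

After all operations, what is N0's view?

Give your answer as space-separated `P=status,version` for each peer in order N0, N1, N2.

Answer: N0=suspect,1 N1=alive,0 N2=suspect,1

Derivation:
Op 1: gossip N0<->N2 -> N0.N0=(alive,v0) N0.N1=(alive,v0) N0.N2=(alive,v0) | N2.N0=(alive,v0) N2.N1=(alive,v0) N2.N2=(alive,v0)
Op 2: N2 marks N0=dead -> (dead,v1)
Op 3: gossip N1<->N0 -> N1.N0=(alive,v0) N1.N1=(alive,v0) N1.N2=(alive,v0) | N0.N0=(alive,v0) N0.N1=(alive,v0) N0.N2=(alive,v0)
Op 4: N0 marks N0=suspect -> (suspect,v1)
Op 5: gossip N2<->N1 -> N2.N0=(dead,v1) N2.N1=(alive,v0) N2.N2=(alive,v0) | N1.N0=(dead,v1) N1.N1=(alive,v0) N1.N2=(alive,v0)
Op 6: gossip N2<->N0 -> N2.N0=(dead,v1) N2.N1=(alive,v0) N2.N2=(alive,v0) | N0.N0=(suspect,v1) N0.N1=(alive,v0) N0.N2=(alive,v0)
Op 7: N0 marks N2=suspect -> (suspect,v1)
Op 8: gossip N0<->N2 -> N0.N0=(suspect,v1) N0.N1=(alive,v0) N0.N2=(suspect,v1) | N2.N0=(dead,v1) N2.N1=(alive,v0) N2.N2=(suspect,v1)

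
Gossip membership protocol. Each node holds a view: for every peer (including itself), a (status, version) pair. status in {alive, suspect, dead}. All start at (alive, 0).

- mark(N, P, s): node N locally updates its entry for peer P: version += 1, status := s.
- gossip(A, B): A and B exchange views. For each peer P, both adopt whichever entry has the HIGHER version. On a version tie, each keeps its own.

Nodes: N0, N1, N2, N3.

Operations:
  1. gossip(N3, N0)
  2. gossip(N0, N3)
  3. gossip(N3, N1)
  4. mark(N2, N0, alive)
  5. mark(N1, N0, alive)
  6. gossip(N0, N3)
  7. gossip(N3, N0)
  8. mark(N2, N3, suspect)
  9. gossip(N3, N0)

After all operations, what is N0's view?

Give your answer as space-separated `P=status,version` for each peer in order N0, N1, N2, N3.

Answer: N0=alive,0 N1=alive,0 N2=alive,0 N3=alive,0

Derivation:
Op 1: gossip N3<->N0 -> N3.N0=(alive,v0) N3.N1=(alive,v0) N3.N2=(alive,v0) N3.N3=(alive,v0) | N0.N0=(alive,v0) N0.N1=(alive,v0) N0.N2=(alive,v0) N0.N3=(alive,v0)
Op 2: gossip N0<->N3 -> N0.N0=(alive,v0) N0.N1=(alive,v0) N0.N2=(alive,v0) N0.N3=(alive,v0) | N3.N0=(alive,v0) N3.N1=(alive,v0) N3.N2=(alive,v0) N3.N3=(alive,v0)
Op 3: gossip N3<->N1 -> N3.N0=(alive,v0) N3.N1=(alive,v0) N3.N2=(alive,v0) N3.N3=(alive,v0) | N1.N0=(alive,v0) N1.N1=(alive,v0) N1.N2=(alive,v0) N1.N3=(alive,v0)
Op 4: N2 marks N0=alive -> (alive,v1)
Op 5: N1 marks N0=alive -> (alive,v1)
Op 6: gossip N0<->N3 -> N0.N0=(alive,v0) N0.N1=(alive,v0) N0.N2=(alive,v0) N0.N3=(alive,v0) | N3.N0=(alive,v0) N3.N1=(alive,v0) N3.N2=(alive,v0) N3.N3=(alive,v0)
Op 7: gossip N3<->N0 -> N3.N0=(alive,v0) N3.N1=(alive,v0) N3.N2=(alive,v0) N3.N3=(alive,v0) | N0.N0=(alive,v0) N0.N1=(alive,v0) N0.N2=(alive,v0) N0.N3=(alive,v0)
Op 8: N2 marks N3=suspect -> (suspect,v1)
Op 9: gossip N3<->N0 -> N3.N0=(alive,v0) N3.N1=(alive,v0) N3.N2=(alive,v0) N3.N3=(alive,v0) | N0.N0=(alive,v0) N0.N1=(alive,v0) N0.N2=(alive,v0) N0.N3=(alive,v0)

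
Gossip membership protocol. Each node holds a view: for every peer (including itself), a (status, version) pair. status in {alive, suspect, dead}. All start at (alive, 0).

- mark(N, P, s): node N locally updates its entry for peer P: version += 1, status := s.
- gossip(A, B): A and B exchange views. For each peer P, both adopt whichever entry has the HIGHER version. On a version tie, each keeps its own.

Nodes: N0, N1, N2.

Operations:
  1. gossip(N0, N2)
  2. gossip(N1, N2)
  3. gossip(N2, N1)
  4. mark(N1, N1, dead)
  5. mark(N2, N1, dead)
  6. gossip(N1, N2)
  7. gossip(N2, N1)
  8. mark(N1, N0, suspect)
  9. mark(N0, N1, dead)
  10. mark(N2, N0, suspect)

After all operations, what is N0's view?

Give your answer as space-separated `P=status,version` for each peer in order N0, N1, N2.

Answer: N0=alive,0 N1=dead,1 N2=alive,0

Derivation:
Op 1: gossip N0<->N2 -> N0.N0=(alive,v0) N0.N1=(alive,v0) N0.N2=(alive,v0) | N2.N0=(alive,v0) N2.N1=(alive,v0) N2.N2=(alive,v0)
Op 2: gossip N1<->N2 -> N1.N0=(alive,v0) N1.N1=(alive,v0) N1.N2=(alive,v0) | N2.N0=(alive,v0) N2.N1=(alive,v0) N2.N2=(alive,v0)
Op 3: gossip N2<->N1 -> N2.N0=(alive,v0) N2.N1=(alive,v0) N2.N2=(alive,v0) | N1.N0=(alive,v0) N1.N1=(alive,v0) N1.N2=(alive,v0)
Op 4: N1 marks N1=dead -> (dead,v1)
Op 5: N2 marks N1=dead -> (dead,v1)
Op 6: gossip N1<->N2 -> N1.N0=(alive,v0) N1.N1=(dead,v1) N1.N2=(alive,v0) | N2.N0=(alive,v0) N2.N1=(dead,v1) N2.N2=(alive,v0)
Op 7: gossip N2<->N1 -> N2.N0=(alive,v0) N2.N1=(dead,v1) N2.N2=(alive,v0) | N1.N0=(alive,v0) N1.N1=(dead,v1) N1.N2=(alive,v0)
Op 8: N1 marks N0=suspect -> (suspect,v1)
Op 9: N0 marks N1=dead -> (dead,v1)
Op 10: N2 marks N0=suspect -> (suspect,v1)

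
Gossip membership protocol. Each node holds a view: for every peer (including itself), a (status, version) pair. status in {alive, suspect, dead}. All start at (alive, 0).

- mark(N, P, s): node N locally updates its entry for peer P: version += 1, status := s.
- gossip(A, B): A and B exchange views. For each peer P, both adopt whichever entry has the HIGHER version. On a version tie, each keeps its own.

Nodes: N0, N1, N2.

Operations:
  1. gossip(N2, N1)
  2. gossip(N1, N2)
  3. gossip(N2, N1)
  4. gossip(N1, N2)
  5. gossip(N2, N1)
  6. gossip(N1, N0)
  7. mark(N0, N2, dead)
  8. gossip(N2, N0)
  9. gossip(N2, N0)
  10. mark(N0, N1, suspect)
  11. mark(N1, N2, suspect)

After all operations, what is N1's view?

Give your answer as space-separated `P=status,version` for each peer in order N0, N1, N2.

Answer: N0=alive,0 N1=alive,0 N2=suspect,1

Derivation:
Op 1: gossip N2<->N1 -> N2.N0=(alive,v0) N2.N1=(alive,v0) N2.N2=(alive,v0) | N1.N0=(alive,v0) N1.N1=(alive,v0) N1.N2=(alive,v0)
Op 2: gossip N1<->N2 -> N1.N0=(alive,v0) N1.N1=(alive,v0) N1.N2=(alive,v0) | N2.N0=(alive,v0) N2.N1=(alive,v0) N2.N2=(alive,v0)
Op 3: gossip N2<->N1 -> N2.N0=(alive,v0) N2.N1=(alive,v0) N2.N2=(alive,v0) | N1.N0=(alive,v0) N1.N1=(alive,v0) N1.N2=(alive,v0)
Op 4: gossip N1<->N2 -> N1.N0=(alive,v0) N1.N1=(alive,v0) N1.N2=(alive,v0) | N2.N0=(alive,v0) N2.N1=(alive,v0) N2.N2=(alive,v0)
Op 5: gossip N2<->N1 -> N2.N0=(alive,v0) N2.N1=(alive,v0) N2.N2=(alive,v0) | N1.N0=(alive,v0) N1.N1=(alive,v0) N1.N2=(alive,v0)
Op 6: gossip N1<->N0 -> N1.N0=(alive,v0) N1.N1=(alive,v0) N1.N2=(alive,v0) | N0.N0=(alive,v0) N0.N1=(alive,v0) N0.N2=(alive,v0)
Op 7: N0 marks N2=dead -> (dead,v1)
Op 8: gossip N2<->N0 -> N2.N0=(alive,v0) N2.N1=(alive,v0) N2.N2=(dead,v1) | N0.N0=(alive,v0) N0.N1=(alive,v0) N0.N2=(dead,v1)
Op 9: gossip N2<->N0 -> N2.N0=(alive,v0) N2.N1=(alive,v0) N2.N2=(dead,v1) | N0.N0=(alive,v0) N0.N1=(alive,v0) N0.N2=(dead,v1)
Op 10: N0 marks N1=suspect -> (suspect,v1)
Op 11: N1 marks N2=suspect -> (suspect,v1)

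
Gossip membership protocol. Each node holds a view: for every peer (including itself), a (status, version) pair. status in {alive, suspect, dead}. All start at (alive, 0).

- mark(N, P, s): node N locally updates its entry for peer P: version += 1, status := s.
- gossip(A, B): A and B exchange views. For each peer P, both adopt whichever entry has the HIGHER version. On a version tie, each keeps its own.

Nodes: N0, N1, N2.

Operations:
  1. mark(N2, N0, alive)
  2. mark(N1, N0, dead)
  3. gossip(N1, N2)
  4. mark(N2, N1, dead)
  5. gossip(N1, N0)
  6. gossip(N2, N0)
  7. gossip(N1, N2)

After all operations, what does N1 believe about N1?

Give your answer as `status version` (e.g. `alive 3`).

Answer: dead 1

Derivation:
Op 1: N2 marks N0=alive -> (alive,v1)
Op 2: N1 marks N0=dead -> (dead,v1)
Op 3: gossip N1<->N2 -> N1.N0=(dead,v1) N1.N1=(alive,v0) N1.N2=(alive,v0) | N2.N0=(alive,v1) N2.N1=(alive,v0) N2.N2=(alive,v0)
Op 4: N2 marks N1=dead -> (dead,v1)
Op 5: gossip N1<->N0 -> N1.N0=(dead,v1) N1.N1=(alive,v0) N1.N2=(alive,v0) | N0.N0=(dead,v1) N0.N1=(alive,v0) N0.N2=(alive,v0)
Op 6: gossip N2<->N0 -> N2.N0=(alive,v1) N2.N1=(dead,v1) N2.N2=(alive,v0) | N0.N0=(dead,v1) N0.N1=(dead,v1) N0.N2=(alive,v0)
Op 7: gossip N1<->N2 -> N1.N0=(dead,v1) N1.N1=(dead,v1) N1.N2=(alive,v0) | N2.N0=(alive,v1) N2.N1=(dead,v1) N2.N2=(alive,v0)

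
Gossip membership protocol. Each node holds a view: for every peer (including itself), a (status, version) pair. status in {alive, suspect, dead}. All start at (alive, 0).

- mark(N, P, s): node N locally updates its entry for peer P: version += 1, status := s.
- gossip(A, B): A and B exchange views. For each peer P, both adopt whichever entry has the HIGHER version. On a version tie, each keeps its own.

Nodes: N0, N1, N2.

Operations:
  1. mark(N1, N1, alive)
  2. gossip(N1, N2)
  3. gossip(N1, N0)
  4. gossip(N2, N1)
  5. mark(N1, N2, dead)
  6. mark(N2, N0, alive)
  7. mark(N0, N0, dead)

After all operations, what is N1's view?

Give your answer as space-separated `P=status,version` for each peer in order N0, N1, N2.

Answer: N0=alive,0 N1=alive,1 N2=dead,1

Derivation:
Op 1: N1 marks N1=alive -> (alive,v1)
Op 2: gossip N1<->N2 -> N1.N0=(alive,v0) N1.N1=(alive,v1) N1.N2=(alive,v0) | N2.N0=(alive,v0) N2.N1=(alive,v1) N2.N2=(alive,v0)
Op 3: gossip N1<->N0 -> N1.N0=(alive,v0) N1.N1=(alive,v1) N1.N2=(alive,v0) | N0.N0=(alive,v0) N0.N1=(alive,v1) N0.N2=(alive,v0)
Op 4: gossip N2<->N1 -> N2.N0=(alive,v0) N2.N1=(alive,v1) N2.N2=(alive,v0) | N1.N0=(alive,v0) N1.N1=(alive,v1) N1.N2=(alive,v0)
Op 5: N1 marks N2=dead -> (dead,v1)
Op 6: N2 marks N0=alive -> (alive,v1)
Op 7: N0 marks N0=dead -> (dead,v1)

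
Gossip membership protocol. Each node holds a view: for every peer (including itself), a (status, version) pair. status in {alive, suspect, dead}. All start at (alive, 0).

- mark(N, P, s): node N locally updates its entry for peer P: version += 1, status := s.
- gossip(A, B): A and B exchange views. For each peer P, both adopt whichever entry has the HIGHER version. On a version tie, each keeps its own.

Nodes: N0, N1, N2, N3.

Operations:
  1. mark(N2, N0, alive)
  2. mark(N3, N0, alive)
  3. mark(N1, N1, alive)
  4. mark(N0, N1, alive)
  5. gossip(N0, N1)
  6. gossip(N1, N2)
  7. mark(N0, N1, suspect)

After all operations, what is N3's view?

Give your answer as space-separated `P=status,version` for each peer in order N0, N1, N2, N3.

Answer: N0=alive,1 N1=alive,0 N2=alive,0 N3=alive,0

Derivation:
Op 1: N2 marks N0=alive -> (alive,v1)
Op 2: N3 marks N0=alive -> (alive,v1)
Op 3: N1 marks N1=alive -> (alive,v1)
Op 4: N0 marks N1=alive -> (alive,v1)
Op 5: gossip N0<->N1 -> N0.N0=(alive,v0) N0.N1=(alive,v1) N0.N2=(alive,v0) N0.N3=(alive,v0) | N1.N0=(alive,v0) N1.N1=(alive,v1) N1.N2=(alive,v0) N1.N3=(alive,v0)
Op 6: gossip N1<->N2 -> N1.N0=(alive,v1) N1.N1=(alive,v1) N1.N2=(alive,v0) N1.N3=(alive,v0) | N2.N0=(alive,v1) N2.N1=(alive,v1) N2.N2=(alive,v0) N2.N3=(alive,v0)
Op 7: N0 marks N1=suspect -> (suspect,v2)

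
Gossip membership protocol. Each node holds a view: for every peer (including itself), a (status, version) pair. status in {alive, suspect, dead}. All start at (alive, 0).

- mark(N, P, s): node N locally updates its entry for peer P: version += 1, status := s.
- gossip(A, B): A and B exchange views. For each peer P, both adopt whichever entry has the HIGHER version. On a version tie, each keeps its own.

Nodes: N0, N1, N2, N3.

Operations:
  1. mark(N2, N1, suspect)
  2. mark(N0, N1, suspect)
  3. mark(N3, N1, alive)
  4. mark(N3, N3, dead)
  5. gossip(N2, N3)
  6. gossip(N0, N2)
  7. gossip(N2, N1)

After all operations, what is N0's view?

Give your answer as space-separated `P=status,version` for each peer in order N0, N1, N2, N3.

Op 1: N2 marks N1=suspect -> (suspect,v1)
Op 2: N0 marks N1=suspect -> (suspect,v1)
Op 3: N3 marks N1=alive -> (alive,v1)
Op 4: N3 marks N3=dead -> (dead,v1)
Op 5: gossip N2<->N3 -> N2.N0=(alive,v0) N2.N1=(suspect,v1) N2.N2=(alive,v0) N2.N3=(dead,v1) | N3.N0=(alive,v0) N3.N1=(alive,v1) N3.N2=(alive,v0) N3.N3=(dead,v1)
Op 6: gossip N0<->N2 -> N0.N0=(alive,v0) N0.N1=(suspect,v1) N0.N2=(alive,v0) N0.N3=(dead,v1) | N2.N0=(alive,v0) N2.N1=(suspect,v1) N2.N2=(alive,v0) N2.N3=(dead,v1)
Op 7: gossip N2<->N1 -> N2.N0=(alive,v0) N2.N1=(suspect,v1) N2.N2=(alive,v0) N2.N3=(dead,v1) | N1.N0=(alive,v0) N1.N1=(suspect,v1) N1.N2=(alive,v0) N1.N3=(dead,v1)

Answer: N0=alive,0 N1=suspect,1 N2=alive,0 N3=dead,1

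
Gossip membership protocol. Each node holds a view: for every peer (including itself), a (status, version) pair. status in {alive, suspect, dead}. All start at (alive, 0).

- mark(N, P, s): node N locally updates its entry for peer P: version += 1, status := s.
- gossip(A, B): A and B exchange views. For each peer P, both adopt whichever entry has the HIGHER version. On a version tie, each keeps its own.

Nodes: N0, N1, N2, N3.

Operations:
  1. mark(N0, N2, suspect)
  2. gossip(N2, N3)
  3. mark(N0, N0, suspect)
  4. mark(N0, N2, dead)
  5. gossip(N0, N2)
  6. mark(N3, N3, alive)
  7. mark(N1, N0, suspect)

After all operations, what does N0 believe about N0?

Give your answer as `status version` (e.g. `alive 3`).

Answer: suspect 1

Derivation:
Op 1: N0 marks N2=suspect -> (suspect,v1)
Op 2: gossip N2<->N3 -> N2.N0=(alive,v0) N2.N1=(alive,v0) N2.N2=(alive,v0) N2.N3=(alive,v0) | N3.N0=(alive,v0) N3.N1=(alive,v0) N3.N2=(alive,v0) N3.N3=(alive,v0)
Op 3: N0 marks N0=suspect -> (suspect,v1)
Op 4: N0 marks N2=dead -> (dead,v2)
Op 5: gossip N0<->N2 -> N0.N0=(suspect,v1) N0.N1=(alive,v0) N0.N2=(dead,v2) N0.N3=(alive,v0) | N2.N0=(suspect,v1) N2.N1=(alive,v0) N2.N2=(dead,v2) N2.N3=(alive,v0)
Op 6: N3 marks N3=alive -> (alive,v1)
Op 7: N1 marks N0=suspect -> (suspect,v1)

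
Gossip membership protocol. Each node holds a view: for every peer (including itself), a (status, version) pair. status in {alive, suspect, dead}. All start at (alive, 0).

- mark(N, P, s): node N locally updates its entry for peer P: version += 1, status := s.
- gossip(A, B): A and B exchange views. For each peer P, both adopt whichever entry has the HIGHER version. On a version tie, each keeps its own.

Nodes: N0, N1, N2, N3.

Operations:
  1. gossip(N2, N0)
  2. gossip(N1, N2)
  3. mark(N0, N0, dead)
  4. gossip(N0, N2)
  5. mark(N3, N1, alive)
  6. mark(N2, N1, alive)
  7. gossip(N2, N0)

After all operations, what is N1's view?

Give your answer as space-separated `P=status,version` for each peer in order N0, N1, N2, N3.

Answer: N0=alive,0 N1=alive,0 N2=alive,0 N3=alive,0

Derivation:
Op 1: gossip N2<->N0 -> N2.N0=(alive,v0) N2.N1=(alive,v0) N2.N2=(alive,v0) N2.N3=(alive,v0) | N0.N0=(alive,v0) N0.N1=(alive,v0) N0.N2=(alive,v0) N0.N3=(alive,v0)
Op 2: gossip N1<->N2 -> N1.N0=(alive,v0) N1.N1=(alive,v0) N1.N2=(alive,v0) N1.N3=(alive,v0) | N2.N0=(alive,v0) N2.N1=(alive,v0) N2.N2=(alive,v0) N2.N3=(alive,v0)
Op 3: N0 marks N0=dead -> (dead,v1)
Op 4: gossip N0<->N2 -> N0.N0=(dead,v1) N0.N1=(alive,v0) N0.N2=(alive,v0) N0.N3=(alive,v0) | N2.N0=(dead,v1) N2.N1=(alive,v0) N2.N2=(alive,v0) N2.N3=(alive,v0)
Op 5: N3 marks N1=alive -> (alive,v1)
Op 6: N2 marks N1=alive -> (alive,v1)
Op 7: gossip N2<->N0 -> N2.N0=(dead,v1) N2.N1=(alive,v1) N2.N2=(alive,v0) N2.N3=(alive,v0) | N0.N0=(dead,v1) N0.N1=(alive,v1) N0.N2=(alive,v0) N0.N3=(alive,v0)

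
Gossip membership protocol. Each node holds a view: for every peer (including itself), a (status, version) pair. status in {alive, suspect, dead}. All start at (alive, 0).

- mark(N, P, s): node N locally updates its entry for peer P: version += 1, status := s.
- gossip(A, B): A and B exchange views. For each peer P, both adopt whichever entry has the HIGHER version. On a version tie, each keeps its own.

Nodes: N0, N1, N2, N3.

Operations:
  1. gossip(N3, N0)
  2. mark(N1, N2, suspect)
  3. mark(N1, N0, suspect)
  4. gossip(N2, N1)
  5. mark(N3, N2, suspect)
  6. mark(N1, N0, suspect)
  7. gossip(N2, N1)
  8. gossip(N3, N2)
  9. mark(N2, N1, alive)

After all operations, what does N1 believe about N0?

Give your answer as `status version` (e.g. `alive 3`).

Op 1: gossip N3<->N0 -> N3.N0=(alive,v0) N3.N1=(alive,v0) N3.N2=(alive,v0) N3.N3=(alive,v0) | N0.N0=(alive,v0) N0.N1=(alive,v0) N0.N2=(alive,v0) N0.N3=(alive,v0)
Op 2: N1 marks N2=suspect -> (suspect,v1)
Op 3: N1 marks N0=suspect -> (suspect,v1)
Op 4: gossip N2<->N1 -> N2.N0=(suspect,v1) N2.N1=(alive,v0) N2.N2=(suspect,v1) N2.N3=(alive,v0) | N1.N0=(suspect,v1) N1.N1=(alive,v0) N1.N2=(suspect,v1) N1.N3=(alive,v0)
Op 5: N3 marks N2=suspect -> (suspect,v1)
Op 6: N1 marks N0=suspect -> (suspect,v2)
Op 7: gossip N2<->N1 -> N2.N0=(suspect,v2) N2.N1=(alive,v0) N2.N2=(suspect,v1) N2.N3=(alive,v0) | N1.N0=(suspect,v2) N1.N1=(alive,v0) N1.N2=(suspect,v1) N1.N3=(alive,v0)
Op 8: gossip N3<->N2 -> N3.N0=(suspect,v2) N3.N1=(alive,v0) N3.N2=(suspect,v1) N3.N3=(alive,v0) | N2.N0=(suspect,v2) N2.N1=(alive,v0) N2.N2=(suspect,v1) N2.N3=(alive,v0)
Op 9: N2 marks N1=alive -> (alive,v1)

Answer: suspect 2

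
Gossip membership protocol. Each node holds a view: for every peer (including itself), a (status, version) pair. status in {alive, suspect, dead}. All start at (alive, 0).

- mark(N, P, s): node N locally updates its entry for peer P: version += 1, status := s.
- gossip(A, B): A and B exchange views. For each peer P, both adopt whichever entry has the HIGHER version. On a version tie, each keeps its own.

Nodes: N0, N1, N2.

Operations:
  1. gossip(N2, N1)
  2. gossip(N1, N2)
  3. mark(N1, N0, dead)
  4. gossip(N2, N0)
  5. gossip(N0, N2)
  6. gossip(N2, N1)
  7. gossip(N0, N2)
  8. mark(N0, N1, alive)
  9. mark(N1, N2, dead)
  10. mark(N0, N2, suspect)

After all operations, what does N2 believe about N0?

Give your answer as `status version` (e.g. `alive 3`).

Op 1: gossip N2<->N1 -> N2.N0=(alive,v0) N2.N1=(alive,v0) N2.N2=(alive,v0) | N1.N0=(alive,v0) N1.N1=(alive,v0) N1.N2=(alive,v0)
Op 2: gossip N1<->N2 -> N1.N0=(alive,v0) N1.N1=(alive,v0) N1.N2=(alive,v0) | N2.N0=(alive,v0) N2.N1=(alive,v0) N2.N2=(alive,v0)
Op 3: N1 marks N0=dead -> (dead,v1)
Op 4: gossip N2<->N0 -> N2.N0=(alive,v0) N2.N1=(alive,v0) N2.N2=(alive,v0) | N0.N0=(alive,v0) N0.N1=(alive,v0) N0.N2=(alive,v0)
Op 5: gossip N0<->N2 -> N0.N0=(alive,v0) N0.N1=(alive,v0) N0.N2=(alive,v0) | N2.N0=(alive,v0) N2.N1=(alive,v0) N2.N2=(alive,v0)
Op 6: gossip N2<->N1 -> N2.N0=(dead,v1) N2.N1=(alive,v0) N2.N2=(alive,v0) | N1.N0=(dead,v1) N1.N1=(alive,v0) N1.N2=(alive,v0)
Op 7: gossip N0<->N2 -> N0.N0=(dead,v1) N0.N1=(alive,v0) N0.N2=(alive,v0) | N2.N0=(dead,v1) N2.N1=(alive,v0) N2.N2=(alive,v0)
Op 8: N0 marks N1=alive -> (alive,v1)
Op 9: N1 marks N2=dead -> (dead,v1)
Op 10: N0 marks N2=suspect -> (suspect,v1)

Answer: dead 1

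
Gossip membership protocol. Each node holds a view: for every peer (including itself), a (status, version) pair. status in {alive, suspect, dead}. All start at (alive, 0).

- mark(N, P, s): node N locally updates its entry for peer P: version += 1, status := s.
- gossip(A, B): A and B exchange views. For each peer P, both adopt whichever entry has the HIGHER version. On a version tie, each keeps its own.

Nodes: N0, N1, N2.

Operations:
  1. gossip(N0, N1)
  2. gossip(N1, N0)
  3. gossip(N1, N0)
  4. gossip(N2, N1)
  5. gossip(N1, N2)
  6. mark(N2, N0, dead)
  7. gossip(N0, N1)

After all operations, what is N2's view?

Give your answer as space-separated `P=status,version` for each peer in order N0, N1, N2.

Answer: N0=dead,1 N1=alive,0 N2=alive,0

Derivation:
Op 1: gossip N0<->N1 -> N0.N0=(alive,v0) N0.N1=(alive,v0) N0.N2=(alive,v0) | N1.N0=(alive,v0) N1.N1=(alive,v0) N1.N2=(alive,v0)
Op 2: gossip N1<->N0 -> N1.N0=(alive,v0) N1.N1=(alive,v0) N1.N2=(alive,v0) | N0.N0=(alive,v0) N0.N1=(alive,v0) N0.N2=(alive,v0)
Op 3: gossip N1<->N0 -> N1.N0=(alive,v0) N1.N1=(alive,v0) N1.N2=(alive,v0) | N0.N0=(alive,v0) N0.N1=(alive,v0) N0.N2=(alive,v0)
Op 4: gossip N2<->N1 -> N2.N0=(alive,v0) N2.N1=(alive,v0) N2.N2=(alive,v0) | N1.N0=(alive,v0) N1.N1=(alive,v0) N1.N2=(alive,v0)
Op 5: gossip N1<->N2 -> N1.N0=(alive,v0) N1.N1=(alive,v0) N1.N2=(alive,v0) | N2.N0=(alive,v0) N2.N1=(alive,v0) N2.N2=(alive,v0)
Op 6: N2 marks N0=dead -> (dead,v1)
Op 7: gossip N0<->N1 -> N0.N0=(alive,v0) N0.N1=(alive,v0) N0.N2=(alive,v0) | N1.N0=(alive,v0) N1.N1=(alive,v0) N1.N2=(alive,v0)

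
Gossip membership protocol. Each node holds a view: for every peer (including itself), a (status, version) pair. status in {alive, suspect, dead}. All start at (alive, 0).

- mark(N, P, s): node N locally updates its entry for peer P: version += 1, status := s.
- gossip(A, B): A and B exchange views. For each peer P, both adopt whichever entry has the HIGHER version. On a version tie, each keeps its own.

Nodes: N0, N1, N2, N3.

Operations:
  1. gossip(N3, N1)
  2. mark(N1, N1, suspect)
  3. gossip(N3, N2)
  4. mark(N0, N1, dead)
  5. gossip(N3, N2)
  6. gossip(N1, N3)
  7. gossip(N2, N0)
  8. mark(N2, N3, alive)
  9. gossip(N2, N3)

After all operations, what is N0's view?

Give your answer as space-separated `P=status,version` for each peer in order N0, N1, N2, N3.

Op 1: gossip N3<->N1 -> N3.N0=(alive,v0) N3.N1=(alive,v0) N3.N2=(alive,v0) N3.N3=(alive,v0) | N1.N0=(alive,v0) N1.N1=(alive,v0) N1.N2=(alive,v0) N1.N3=(alive,v0)
Op 2: N1 marks N1=suspect -> (suspect,v1)
Op 3: gossip N3<->N2 -> N3.N0=(alive,v0) N3.N1=(alive,v0) N3.N2=(alive,v0) N3.N3=(alive,v0) | N2.N0=(alive,v0) N2.N1=(alive,v0) N2.N2=(alive,v0) N2.N3=(alive,v0)
Op 4: N0 marks N1=dead -> (dead,v1)
Op 5: gossip N3<->N2 -> N3.N0=(alive,v0) N3.N1=(alive,v0) N3.N2=(alive,v0) N3.N3=(alive,v0) | N2.N0=(alive,v0) N2.N1=(alive,v0) N2.N2=(alive,v0) N2.N3=(alive,v0)
Op 6: gossip N1<->N3 -> N1.N0=(alive,v0) N1.N1=(suspect,v1) N1.N2=(alive,v0) N1.N3=(alive,v0) | N3.N0=(alive,v0) N3.N1=(suspect,v1) N3.N2=(alive,v0) N3.N3=(alive,v0)
Op 7: gossip N2<->N0 -> N2.N0=(alive,v0) N2.N1=(dead,v1) N2.N2=(alive,v0) N2.N3=(alive,v0) | N0.N0=(alive,v0) N0.N1=(dead,v1) N0.N2=(alive,v0) N0.N3=(alive,v0)
Op 8: N2 marks N3=alive -> (alive,v1)
Op 9: gossip N2<->N3 -> N2.N0=(alive,v0) N2.N1=(dead,v1) N2.N2=(alive,v0) N2.N3=(alive,v1) | N3.N0=(alive,v0) N3.N1=(suspect,v1) N3.N2=(alive,v0) N3.N3=(alive,v1)

Answer: N0=alive,0 N1=dead,1 N2=alive,0 N3=alive,0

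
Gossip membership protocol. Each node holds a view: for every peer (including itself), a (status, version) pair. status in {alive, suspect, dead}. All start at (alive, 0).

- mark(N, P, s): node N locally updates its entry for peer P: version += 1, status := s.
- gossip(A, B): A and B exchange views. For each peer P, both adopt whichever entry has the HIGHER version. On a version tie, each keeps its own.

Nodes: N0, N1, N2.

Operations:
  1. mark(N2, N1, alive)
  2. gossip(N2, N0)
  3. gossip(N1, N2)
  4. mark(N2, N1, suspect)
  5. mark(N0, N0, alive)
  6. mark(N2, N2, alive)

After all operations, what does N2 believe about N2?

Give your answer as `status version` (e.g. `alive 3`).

Op 1: N2 marks N1=alive -> (alive,v1)
Op 2: gossip N2<->N0 -> N2.N0=(alive,v0) N2.N1=(alive,v1) N2.N2=(alive,v0) | N0.N0=(alive,v0) N0.N1=(alive,v1) N0.N2=(alive,v0)
Op 3: gossip N1<->N2 -> N1.N0=(alive,v0) N1.N1=(alive,v1) N1.N2=(alive,v0) | N2.N0=(alive,v0) N2.N1=(alive,v1) N2.N2=(alive,v0)
Op 4: N2 marks N1=suspect -> (suspect,v2)
Op 5: N0 marks N0=alive -> (alive,v1)
Op 6: N2 marks N2=alive -> (alive,v1)

Answer: alive 1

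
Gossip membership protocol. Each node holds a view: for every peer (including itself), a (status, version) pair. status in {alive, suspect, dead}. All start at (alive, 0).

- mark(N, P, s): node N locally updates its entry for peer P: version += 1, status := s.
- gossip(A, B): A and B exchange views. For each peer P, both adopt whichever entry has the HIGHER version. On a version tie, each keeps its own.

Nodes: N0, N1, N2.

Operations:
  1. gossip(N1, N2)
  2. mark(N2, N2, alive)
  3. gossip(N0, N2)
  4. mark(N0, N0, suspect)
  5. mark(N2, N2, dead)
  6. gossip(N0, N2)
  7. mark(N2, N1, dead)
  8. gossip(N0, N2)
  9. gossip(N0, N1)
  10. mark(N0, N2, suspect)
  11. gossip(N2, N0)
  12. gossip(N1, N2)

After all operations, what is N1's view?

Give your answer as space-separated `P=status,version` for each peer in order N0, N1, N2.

Op 1: gossip N1<->N2 -> N1.N0=(alive,v0) N1.N1=(alive,v0) N1.N2=(alive,v0) | N2.N0=(alive,v0) N2.N1=(alive,v0) N2.N2=(alive,v0)
Op 2: N2 marks N2=alive -> (alive,v1)
Op 3: gossip N0<->N2 -> N0.N0=(alive,v0) N0.N1=(alive,v0) N0.N2=(alive,v1) | N2.N0=(alive,v0) N2.N1=(alive,v0) N2.N2=(alive,v1)
Op 4: N0 marks N0=suspect -> (suspect,v1)
Op 5: N2 marks N2=dead -> (dead,v2)
Op 6: gossip N0<->N2 -> N0.N0=(suspect,v1) N0.N1=(alive,v0) N0.N2=(dead,v2) | N2.N0=(suspect,v1) N2.N1=(alive,v0) N2.N2=(dead,v2)
Op 7: N2 marks N1=dead -> (dead,v1)
Op 8: gossip N0<->N2 -> N0.N0=(suspect,v1) N0.N1=(dead,v1) N0.N2=(dead,v2) | N2.N0=(suspect,v1) N2.N1=(dead,v1) N2.N2=(dead,v2)
Op 9: gossip N0<->N1 -> N0.N0=(suspect,v1) N0.N1=(dead,v1) N0.N2=(dead,v2) | N1.N0=(suspect,v1) N1.N1=(dead,v1) N1.N2=(dead,v2)
Op 10: N0 marks N2=suspect -> (suspect,v3)
Op 11: gossip N2<->N0 -> N2.N0=(suspect,v1) N2.N1=(dead,v1) N2.N2=(suspect,v3) | N0.N0=(suspect,v1) N0.N1=(dead,v1) N0.N2=(suspect,v3)
Op 12: gossip N1<->N2 -> N1.N0=(suspect,v1) N1.N1=(dead,v1) N1.N2=(suspect,v3) | N2.N0=(suspect,v1) N2.N1=(dead,v1) N2.N2=(suspect,v3)

Answer: N0=suspect,1 N1=dead,1 N2=suspect,3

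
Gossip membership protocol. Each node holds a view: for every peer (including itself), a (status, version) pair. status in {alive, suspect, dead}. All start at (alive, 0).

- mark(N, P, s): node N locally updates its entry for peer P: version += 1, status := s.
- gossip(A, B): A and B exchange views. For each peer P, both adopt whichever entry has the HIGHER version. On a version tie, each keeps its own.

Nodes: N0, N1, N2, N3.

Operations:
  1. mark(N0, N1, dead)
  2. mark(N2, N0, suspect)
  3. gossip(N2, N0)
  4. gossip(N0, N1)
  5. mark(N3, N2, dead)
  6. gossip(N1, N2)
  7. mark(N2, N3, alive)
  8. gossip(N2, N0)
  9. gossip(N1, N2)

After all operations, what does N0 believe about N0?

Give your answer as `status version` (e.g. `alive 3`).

Answer: suspect 1

Derivation:
Op 1: N0 marks N1=dead -> (dead,v1)
Op 2: N2 marks N0=suspect -> (suspect,v1)
Op 3: gossip N2<->N0 -> N2.N0=(suspect,v1) N2.N1=(dead,v1) N2.N2=(alive,v0) N2.N3=(alive,v0) | N0.N0=(suspect,v1) N0.N1=(dead,v1) N0.N2=(alive,v0) N0.N3=(alive,v0)
Op 4: gossip N0<->N1 -> N0.N0=(suspect,v1) N0.N1=(dead,v1) N0.N2=(alive,v0) N0.N3=(alive,v0) | N1.N0=(suspect,v1) N1.N1=(dead,v1) N1.N2=(alive,v0) N1.N3=(alive,v0)
Op 5: N3 marks N2=dead -> (dead,v1)
Op 6: gossip N1<->N2 -> N1.N0=(suspect,v1) N1.N1=(dead,v1) N1.N2=(alive,v0) N1.N3=(alive,v0) | N2.N0=(suspect,v1) N2.N1=(dead,v1) N2.N2=(alive,v0) N2.N3=(alive,v0)
Op 7: N2 marks N3=alive -> (alive,v1)
Op 8: gossip N2<->N0 -> N2.N0=(suspect,v1) N2.N1=(dead,v1) N2.N2=(alive,v0) N2.N3=(alive,v1) | N0.N0=(suspect,v1) N0.N1=(dead,v1) N0.N2=(alive,v0) N0.N3=(alive,v1)
Op 9: gossip N1<->N2 -> N1.N0=(suspect,v1) N1.N1=(dead,v1) N1.N2=(alive,v0) N1.N3=(alive,v1) | N2.N0=(suspect,v1) N2.N1=(dead,v1) N2.N2=(alive,v0) N2.N3=(alive,v1)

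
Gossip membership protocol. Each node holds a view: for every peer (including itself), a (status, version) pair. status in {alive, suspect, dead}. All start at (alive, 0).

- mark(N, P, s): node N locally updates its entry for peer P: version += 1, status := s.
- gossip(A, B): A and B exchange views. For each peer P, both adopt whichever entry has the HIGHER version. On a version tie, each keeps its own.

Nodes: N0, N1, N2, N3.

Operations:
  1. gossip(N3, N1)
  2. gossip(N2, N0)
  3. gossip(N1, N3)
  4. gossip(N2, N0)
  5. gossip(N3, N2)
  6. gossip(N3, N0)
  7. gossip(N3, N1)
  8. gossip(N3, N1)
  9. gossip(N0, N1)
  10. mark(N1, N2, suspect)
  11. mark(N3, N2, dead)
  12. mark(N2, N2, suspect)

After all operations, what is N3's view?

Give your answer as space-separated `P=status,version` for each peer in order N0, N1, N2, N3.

Op 1: gossip N3<->N1 -> N3.N0=(alive,v0) N3.N1=(alive,v0) N3.N2=(alive,v0) N3.N3=(alive,v0) | N1.N0=(alive,v0) N1.N1=(alive,v0) N1.N2=(alive,v0) N1.N3=(alive,v0)
Op 2: gossip N2<->N0 -> N2.N0=(alive,v0) N2.N1=(alive,v0) N2.N2=(alive,v0) N2.N3=(alive,v0) | N0.N0=(alive,v0) N0.N1=(alive,v0) N0.N2=(alive,v0) N0.N3=(alive,v0)
Op 3: gossip N1<->N3 -> N1.N0=(alive,v0) N1.N1=(alive,v0) N1.N2=(alive,v0) N1.N3=(alive,v0) | N3.N0=(alive,v0) N3.N1=(alive,v0) N3.N2=(alive,v0) N3.N3=(alive,v0)
Op 4: gossip N2<->N0 -> N2.N0=(alive,v0) N2.N1=(alive,v0) N2.N2=(alive,v0) N2.N3=(alive,v0) | N0.N0=(alive,v0) N0.N1=(alive,v0) N0.N2=(alive,v0) N0.N3=(alive,v0)
Op 5: gossip N3<->N2 -> N3.N0=(alive,v0) N3.N1=(alive,v0) N3.N2=(alive,v0) N3.N3=(alive,v0) | N2.N0=(alive,v0) N2.N1=(alive,v0) N2.N2=(alive,v0) N2.N3=(alive,v0)
Op 6: gossip N3<->N0 -> N3.N0=(alive,v0) N3.N1=(alive,v0) N3.N2=(alive,v0) N3.N3=(alive,v0) | N0.N0=(alive,v0) N0.N1=(alive,v0) N0.N2=(alive,v0) N0.N3=(alive,v0)
Op 7: gossip N3<->N1 -> N3.N0=(alive,v0) N3.N1=(alive,v0) N3.N2=(alive,v0) N3.N3=(alive,v0) | N1.N0=(alive,v0) N1.N1=(alive,v0) N1.N2=(alive,v0) N1.N3=(alive,v0)
Op 8: gossip N3<->N1 -> N3.N0=(alive,v0) N3.N1=(alive,v0) N3.N2=(alive,v0) N3.N3=(alive,v0) | N1.N0=(alive,v0) N1.N1=(alive,v0) N1.N2=(alive,v0) N1.N3=(alive,v0)
Op 9: gossip N0<->N1 -> N0.N0=(alive,v0) N0.N1=(alive,v0) N0.N2=(alive,v0) N0.N3=(alive,v0) | N1.N0=(alive,v0) N1.N1=(alive,v0) N1.N2=(alive,v0) N1.N3=(alive,v0)
Op 10: N1 marks N2=suspect -> (suspect,v1)
Op 11: N3 marks N2=dead -> (dead,v1)
Op 12: N2 marks N2=suspect -> (suspect,v1)

Answer: N0=alive,0 N1=alive,0 N2=dead,1 N3=alive,0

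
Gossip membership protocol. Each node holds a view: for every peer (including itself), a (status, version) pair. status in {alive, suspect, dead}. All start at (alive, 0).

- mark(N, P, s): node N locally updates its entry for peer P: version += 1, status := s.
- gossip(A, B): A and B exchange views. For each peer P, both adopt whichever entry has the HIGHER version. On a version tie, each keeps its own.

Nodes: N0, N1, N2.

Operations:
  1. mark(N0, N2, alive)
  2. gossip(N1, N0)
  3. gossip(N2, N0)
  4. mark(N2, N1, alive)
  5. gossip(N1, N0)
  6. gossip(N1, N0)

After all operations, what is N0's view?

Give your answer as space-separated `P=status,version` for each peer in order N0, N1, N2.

Op 1: N0 marks N2=alive -> (alive,v1)
Op 2: gossip N1<->N0 -> N1.N0=(alive,v0) N1.N1=(alive,v0) N1.N2=(alive,v1) | N0.N0=(alive,v0) N0.N1=(alive,v0) N0.N2=(alive,v1)
Op 3: gossip N2<->N0 -> N2.N0=(alive,v0) N2.N1=(alive,v0) N2.N2=(alive,v1) | N0.N0=(alive,v0) N0.N1=(alive,v0) N0.N2=(alive,v1)
Op 4: N2 marks N1=alive -> (alive,v1)
Op 5: gossip N1<->N0 -> N1.N0=(alive,v0) N1.N1=(alive,v0) N1.N2=(alive,v1) | N0.N0=(alive,v0) N0.N1=(alive,v0) N0.N2=(alive,v1)
Op 6: gossip N1<->N0 -> N1.N0=(alive,v0) N1.N1=(alive,v0) N1.N2=(alive,v1) | N0.N0=(alive,v0) N0.N1=(alive,v0) N0.N2=(alive,v1)

Answer: N0=alive,0 N1=alive,0 N2=alive,1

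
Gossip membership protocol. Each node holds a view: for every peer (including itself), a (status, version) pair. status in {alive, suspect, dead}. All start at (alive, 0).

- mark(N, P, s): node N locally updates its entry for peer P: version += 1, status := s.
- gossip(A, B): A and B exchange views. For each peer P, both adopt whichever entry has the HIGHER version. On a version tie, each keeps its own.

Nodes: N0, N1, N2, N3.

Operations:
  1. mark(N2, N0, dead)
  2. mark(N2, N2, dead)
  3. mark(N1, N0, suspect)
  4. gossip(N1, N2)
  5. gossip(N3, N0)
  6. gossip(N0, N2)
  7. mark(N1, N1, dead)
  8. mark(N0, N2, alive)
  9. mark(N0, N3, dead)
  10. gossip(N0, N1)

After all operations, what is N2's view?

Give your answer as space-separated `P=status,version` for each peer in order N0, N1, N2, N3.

Answer: N0=dead,1 N1=alive,0 N2=dead,1 N3=alive,0

Derivation:
Op 1: N2 marks N0=dead -> (dead,v1)
Op 2: N2 marks N2=dead -> (dead,v1)
Op 3: N1 marks N0=suspect -> (suspect,v1)
Op 4: gossip N1<->N2 -> N1.N0=(suspect,v1) N1.N1=(alive,v0) N1.N2=(dead,v1) N1.N3=(alive,v0) | N2.N0=(dead,v1) N2.N1=(alive,v0) N2.N2=(dead,v1) N2.N3=(alive,v0)
Op 5: gossip N3<->N0 -> N3.N0=(alive,v0) N3.N1=(alive,v0) N3.N2=(alive,v0) N3.N3=(alive,v0) | N0.N0=(alive,v0) N0.N1=(alive,v0) N0.N2=(alive,v0) N0.N3=(alive,v0)
Op 6: gossip N0<->N2 -> N0.N0=(dead,v1) N0.N1=(alive,v0) N0.N2=(dead,v1) N0.N3=(alive,v0) | N2.N0=(dead,v1) N2.N1=(alive,v0) N2.N2=(dead,v1) N2.N3=(alive,v0)
Op 7: N1 marks N1=dead -> (dead,v1)
Op 8: N0 marks N2=alive -> (alive,v2)
Op 9: N0 marks N3=dead -> (dead,v1)
Op 10: gossip N0<->N1 -> N0.N0=(dead,v1) N0.N1=(dead,v1) N0.N2=(alive,v2) N0.N3=(dead,v1) | N1.N0=(suspect,v1) N1.N1=(dead,v1) N1.N2=(alive,v2) N1.N3=(dead,v1)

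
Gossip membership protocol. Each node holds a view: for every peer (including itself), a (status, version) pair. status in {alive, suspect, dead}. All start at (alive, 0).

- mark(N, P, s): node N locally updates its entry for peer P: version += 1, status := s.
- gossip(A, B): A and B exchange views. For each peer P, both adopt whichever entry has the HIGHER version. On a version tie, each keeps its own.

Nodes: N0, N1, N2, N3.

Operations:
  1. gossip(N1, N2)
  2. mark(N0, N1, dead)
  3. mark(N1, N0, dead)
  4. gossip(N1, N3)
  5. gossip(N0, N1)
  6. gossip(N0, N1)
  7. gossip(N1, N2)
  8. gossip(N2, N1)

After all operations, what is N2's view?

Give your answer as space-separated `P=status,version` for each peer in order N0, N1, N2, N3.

Answer: N0=dead,1 N1=dead,1 N2=alive,0 N3=alive,0

Derivation:
Op 1: gossip N1<->N2 -> N1.N0=(alive,v0) N1.N1=(alive,v0) N1.N2=(alive,v0) N1.N3=(alive,v0) | N2.N0=(alive,v0) N2.N1=(alive,v0) N2.N2=(alive,v0) N2.N3=(alive,v0)
Op 2: N0 marks N1=dead -> (dead,v1)
Op 3: N1 marks N0=dead -> (dead,v1)
Op 4: gossip N1<->N3 -> N1.N0=(dead,v1) N1.N1=(alive,v0) N1.N2=(alive,v0) N1.N3=(alive,v0) | N3.N0=(dead,v1) N3.N1=(alive,v0) N3.N2=(alive,v0) N3.N3=(alive,v0)
Op 5: gossip N0<->N1 -> N0.N0=(dead,v1) N0.N1=(dead,v1) N0.N2=(alive,v0) N0.N3=(alive,v0) | N1.N0=(dead,v1) N1.N1=(dead,v1) N1.N2=(alive,v0) N1.N3=(alive,v0)
Op 6: gossip N0<->N1 -> N0.N0=(dead,v1) N0.N1=(dead,v1) N0.N2=(alive,v0) N0.N3=(alive,v0) | N1.N0=(dead,v1) N1.N1=(dead,v1) N1.N2=(alive,v0) N1.N3=(alive,v0)
Op 7: gossip N1<->N2 -> N1.N0=(dead,v1) N1.N1=(dead,v1) N1.N2=(alive,v0) N1.N3=(alive,v0) | N2.N0=(dead,v1) N2.N1=(dead,v1) N2.N2=(alive,v0) N2.N3=(alive,v0)
Op 8: gossip N2<->N1 -> N2.N0=(dead,v1) N2.N1=(dead,v1) N2.N2=(alive,v0) N2.N3=(alive,v0) | N1.N0=(dead,v1) N1.N1=(dead,v1) N1.N2=(alive,v0) N1.N3=(alive,v0)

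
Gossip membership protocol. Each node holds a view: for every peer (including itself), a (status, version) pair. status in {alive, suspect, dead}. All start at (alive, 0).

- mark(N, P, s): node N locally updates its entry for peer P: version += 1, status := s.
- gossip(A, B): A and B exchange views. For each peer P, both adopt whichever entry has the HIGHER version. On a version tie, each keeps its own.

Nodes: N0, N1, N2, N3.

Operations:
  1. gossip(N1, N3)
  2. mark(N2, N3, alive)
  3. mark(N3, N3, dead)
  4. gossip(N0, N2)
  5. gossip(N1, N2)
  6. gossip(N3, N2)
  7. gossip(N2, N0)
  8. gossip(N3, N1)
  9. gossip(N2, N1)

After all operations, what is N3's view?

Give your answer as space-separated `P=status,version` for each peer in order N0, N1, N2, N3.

Answer: N0=alive,0 N1=alive,0 N2=alive,0 N3=dead,1

Derivation:
Op 1: gossip N1<->N3 -> N1.N0=(alive,v0) N1.N1=(alive,v0) N1.N2=(alive,v0) N1.N3=(alive,v0) | N3.N0=(alive,v0) N3.N1=(alive,v0) N3.N2=(alive,v0) N3.N3=(alive,v0)
Op 2: N2 marks N3=alive -> (alive,v1)
Op 3: N3 marks N3=dead -> (dead,v1)
Op 4: gossip N0<->N2 -> N0.N0=(alive,v0) N0.N1=(alive,v0) N0.N2=(alive,v0) N0.N3=(alive,v1) | N2.N0=(alive,v0) N2.N1=(alive,v0) N2.N2=(alive,v0) N2.N3=(alive,v1)
Op 5: gossip N1<->N2 -> N1.N0=(alive,v0) N1.N1=(alive,v0) N1.N2=(alive,v0) N1.N3=(alive,v1) | N2.N0=(alive,v0) N2.N1=(alive,v0) N2.N2=(alive,v0) N2.N3=(alive,v1)
Op 6: gossip N3<->N2 -> N3.N0=(alive,v0) N3.N1=(alive,v0) N3.N2=(alive,v0) N3.N3=(dead,v1) | N2.N0=(alive,v0) N2.N1=(alive,v0) N2.N2=(alive,v0) N2.N3=(alive,v1)
Op 7: gossip N2<->N0 -> N2.N0=(alive,v0) N2.N1=(alive,v0) N2.N2=(alive,v0) N2.N3=(alive,v1) | N0.N0=(alive,v0) N0.N1=(alive,v0) N0.N2=(alive,v0) N0.N3=(alive,v1)
Op 8: gossip N3<->N1 -> N3.N0=(alive,v0) N3.N1=(alive,v0) N3.N2=(alive,v0) N3.N3=(dead,v1) | N1.N0=(alive,v0) N1.N1=(alive,v0) N1.N2=(alive,v0) N1.N3=(alive,v1)
Op 9: gossip N2<->N1 -> N2.N0=(alive,v0) N2.N1=(alive,v0) N2.N2=(alive,v0) N2.N3=(alive,v1) | N1.N0=(alive,v0) N1.N1=(alive,v0) N1.N2=(alive,v0) N1.N3=(alive,v1)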